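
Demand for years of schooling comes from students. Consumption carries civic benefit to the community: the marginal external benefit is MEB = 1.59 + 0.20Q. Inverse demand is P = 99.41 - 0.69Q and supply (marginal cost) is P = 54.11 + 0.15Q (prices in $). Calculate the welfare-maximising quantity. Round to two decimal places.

Q* = 73.27

Social marginal benefit = demand + MEB = 101.00 - 0.49Q.
Set SMB = MC: 101.00 - 0.49Q = 54.11 + 0.15Q → Q* = 73.2656.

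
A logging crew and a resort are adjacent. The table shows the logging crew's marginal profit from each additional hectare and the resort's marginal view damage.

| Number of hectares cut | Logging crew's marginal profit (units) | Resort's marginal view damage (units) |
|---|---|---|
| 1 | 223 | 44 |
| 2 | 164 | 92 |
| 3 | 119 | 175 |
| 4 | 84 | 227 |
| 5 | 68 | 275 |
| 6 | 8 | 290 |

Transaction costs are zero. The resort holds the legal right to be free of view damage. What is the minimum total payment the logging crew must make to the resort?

136

Efficient level: marginal profit ≥ marginal view damage through level 2, so k* = 2.
With the resort holding the right, the logging crew must at least compensate total damage at k*: 44 + 92 = 136.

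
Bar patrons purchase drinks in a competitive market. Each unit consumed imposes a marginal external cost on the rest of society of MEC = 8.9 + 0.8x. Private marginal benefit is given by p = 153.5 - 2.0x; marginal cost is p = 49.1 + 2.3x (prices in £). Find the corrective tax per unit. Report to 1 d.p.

tax = £23.9 per unit

Social marginal benefit = demand − MEC = 144.6 - 2.8x.
Set SMB = MC: 144.6 - 2.8x = 49.1 + 2.3x → x* = 18.7255.
The Pigouvian tax equals MEC at x*: 8.9 + 0.8×18.7255 = 23.8804.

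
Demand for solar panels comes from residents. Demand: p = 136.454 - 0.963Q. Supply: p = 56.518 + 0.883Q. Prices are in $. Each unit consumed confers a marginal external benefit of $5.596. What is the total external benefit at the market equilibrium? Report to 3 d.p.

$242.320

Market equilibrium (private): 56.518 + 0.883Q = 136.454 - 0.963Q → Q_m = 43.3023.
Total external benefit = MEB × Q_m = 5.596 × 43.3023 = 242.3197.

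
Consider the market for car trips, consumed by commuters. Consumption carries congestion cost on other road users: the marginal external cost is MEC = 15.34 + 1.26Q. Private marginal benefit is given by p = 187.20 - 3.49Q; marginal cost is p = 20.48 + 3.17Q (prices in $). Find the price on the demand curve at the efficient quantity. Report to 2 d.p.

Social marginal benefit = demand − MEC = 171.86 - 4.75Q.
Set SMB = MC: 171.86 - 4.75Q = 20.48 + 3.17Q → Q* = 19.1136.
Consumer price on the demand curve at Q*: 187.20 − 3.49×19.1136 = 120.4935.

P = $120.49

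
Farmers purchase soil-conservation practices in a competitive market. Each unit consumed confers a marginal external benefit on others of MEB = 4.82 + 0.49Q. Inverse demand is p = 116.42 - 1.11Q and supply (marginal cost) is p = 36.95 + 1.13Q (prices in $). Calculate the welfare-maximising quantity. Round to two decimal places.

Social marginal benefit = demand + MEB = 121.24 - 0.62Q.
Set SMB = MC: 121.24 - 0.62Q = 36.95 + 1.13Q → Q* = 48.1657.

Q* = 48.17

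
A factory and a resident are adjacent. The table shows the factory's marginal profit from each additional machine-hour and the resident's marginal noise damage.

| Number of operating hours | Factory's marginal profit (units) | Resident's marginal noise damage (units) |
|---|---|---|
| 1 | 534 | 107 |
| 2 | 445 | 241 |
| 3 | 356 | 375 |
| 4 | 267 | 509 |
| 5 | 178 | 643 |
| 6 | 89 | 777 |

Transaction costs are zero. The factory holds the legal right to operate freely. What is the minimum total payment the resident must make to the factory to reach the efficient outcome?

Left alone the factory would choose level 6 (marginal profit stays positive).
Efficient level: k* = 2 (marginal profit ≥ marginal noise damage through 2).
The resident must at least cover the factory's forgone profit from cutting 6→2: 356 + 267 + 178 + 89 = 890.

890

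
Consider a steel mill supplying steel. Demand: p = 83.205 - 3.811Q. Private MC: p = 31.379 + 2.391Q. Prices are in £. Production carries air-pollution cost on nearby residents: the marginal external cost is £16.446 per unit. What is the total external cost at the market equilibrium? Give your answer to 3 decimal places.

£137.428

Market equilibrium (private): 31.379 + 2.391Q = 83.205 - 3.811Q → Q_m = 8.3563.
Total external cost = MEC × Q_m = 16.446 × 8.3563 = 137.4277.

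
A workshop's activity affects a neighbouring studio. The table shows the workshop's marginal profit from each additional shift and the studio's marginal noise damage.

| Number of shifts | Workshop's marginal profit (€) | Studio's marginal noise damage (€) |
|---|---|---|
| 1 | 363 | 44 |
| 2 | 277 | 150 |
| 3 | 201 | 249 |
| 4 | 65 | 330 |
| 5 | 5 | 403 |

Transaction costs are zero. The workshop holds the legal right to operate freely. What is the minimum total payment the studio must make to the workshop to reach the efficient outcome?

€271

Left alone the workshop would choose level 5 (marginal profit stays positive).
Efficient level: k* = 2 (marginal profit ≥ marginal noise damage through 2).
The studio must at least cover the workshop's forgone profit from cutting 5→2: 201 + 65 + 5 = 271.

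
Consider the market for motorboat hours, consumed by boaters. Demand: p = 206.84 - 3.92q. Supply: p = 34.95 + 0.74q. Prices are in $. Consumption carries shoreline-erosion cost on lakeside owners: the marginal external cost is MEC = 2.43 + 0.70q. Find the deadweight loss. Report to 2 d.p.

Market equilibrium (private): 34.95 + 0.74q = 206.84 - 3.92q → q_m = 36.8863.
Social marginal benefit = demand − MEC = 204.41 - 4.62q.
Set SMB = MC: 204.41 - 4.62q = 34.95 + 0.74q → q* = 31.6157.
Between q* and q_m the wedge MC − SMB runs linearly from 0 to MEC(q_m), so the loss is a triangle.
DWL = ½ × 5.2706 × 28.2504 = 74.4483.

DWL = $74.45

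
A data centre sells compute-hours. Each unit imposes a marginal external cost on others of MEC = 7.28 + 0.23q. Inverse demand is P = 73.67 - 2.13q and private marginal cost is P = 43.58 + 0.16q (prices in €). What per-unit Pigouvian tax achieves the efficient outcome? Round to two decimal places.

tax = €9.36 per unit

Social marginal cost = private MC + MEC = 50.86 + 0.39q.
Set SMC = demand: 50.86 + 0.39q = 73.67 - 2.13q → q* = 9.0516.
The Pigouvian tax equals MEC at q*: 7.28 + 0.23×9.0516 = 9.3619.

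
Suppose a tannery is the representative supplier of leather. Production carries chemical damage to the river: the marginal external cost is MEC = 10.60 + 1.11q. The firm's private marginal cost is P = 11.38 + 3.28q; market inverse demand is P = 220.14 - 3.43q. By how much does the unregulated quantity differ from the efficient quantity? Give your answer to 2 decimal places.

5.77 units

Market equilibrium (private): 11.38 + 3.28q = 220.14 - 3.43q → q_m = 31.1118.
Social marginal cost = private MC + MEC = 21.98 + 4.39q.
Set SMC = demand: 21.98 + 4.39q = 220.14 - 3.43q → q* = 25.3402.
Gap = |31.1118 − 25.3402| = 5.7716.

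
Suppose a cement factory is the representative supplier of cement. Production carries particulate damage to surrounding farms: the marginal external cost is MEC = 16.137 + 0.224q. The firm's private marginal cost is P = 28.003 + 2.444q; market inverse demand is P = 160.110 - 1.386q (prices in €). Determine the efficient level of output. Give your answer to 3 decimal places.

Social marginal cost = private MC + MEC = 44.140 + 2.668q.
Set SMC = demand: 44.140 + 2.668q = 160.110 - 1.386q → q* = 28.6063.

q* = 28.606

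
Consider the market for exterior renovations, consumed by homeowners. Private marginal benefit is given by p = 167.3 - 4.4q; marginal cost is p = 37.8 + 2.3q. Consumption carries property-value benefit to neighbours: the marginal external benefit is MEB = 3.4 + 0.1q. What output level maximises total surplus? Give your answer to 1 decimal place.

q* = 20.1

Social marginal benefit = demand + MEB = 170.7 - 4.3q.
Set SMB = MC: 170.7 - 4.3q = 37.8 + 2.3q → q* = 20.1364.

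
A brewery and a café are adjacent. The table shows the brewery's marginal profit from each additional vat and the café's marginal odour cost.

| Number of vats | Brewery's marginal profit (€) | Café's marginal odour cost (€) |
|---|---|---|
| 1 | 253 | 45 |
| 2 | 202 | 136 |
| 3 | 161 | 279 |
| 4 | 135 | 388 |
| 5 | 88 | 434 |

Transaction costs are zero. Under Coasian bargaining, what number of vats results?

Bargaining reaches the level where marginal profit last exceeds marginal odour cost.
That holds through level 2 (202 ≥ 136) but not at 3 (161 < 279).

2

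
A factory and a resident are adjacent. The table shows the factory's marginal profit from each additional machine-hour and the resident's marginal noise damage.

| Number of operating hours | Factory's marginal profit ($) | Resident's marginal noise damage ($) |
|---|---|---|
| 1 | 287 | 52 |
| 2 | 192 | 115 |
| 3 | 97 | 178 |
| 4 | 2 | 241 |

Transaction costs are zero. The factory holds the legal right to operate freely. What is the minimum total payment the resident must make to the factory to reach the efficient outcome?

Left alone the factory would choose level 4 (marginal profit stays positive).
Efficient level: k* = 2 (marginal profit ≥ marginal noise damage through 2).
The resident must at least cover the factory's forgone profit from cutting 4→2: 97 + 2 = 99.

$99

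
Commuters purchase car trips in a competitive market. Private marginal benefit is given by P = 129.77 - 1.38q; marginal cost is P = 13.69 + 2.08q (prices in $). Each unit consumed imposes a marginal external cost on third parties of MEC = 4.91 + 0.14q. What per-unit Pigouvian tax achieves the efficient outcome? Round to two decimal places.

Social marginal benefit = demand − MEC = 124.86 - 1.52q.
Set SMB = MC: 124.86 - 1.52q = 13.69 + 2.08q → q* = 30.8806.
The Pigouvian tax equals MEC at q*: 4.91 + 0.14×30.8806 = 9.2333.

tax = $9.23 per unit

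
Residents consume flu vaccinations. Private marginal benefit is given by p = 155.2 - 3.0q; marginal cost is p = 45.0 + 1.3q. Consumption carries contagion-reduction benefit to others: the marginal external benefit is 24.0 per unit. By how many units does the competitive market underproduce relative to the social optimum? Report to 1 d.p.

5.6 units

Market equilibrium (private): 45.0 + 1.3q = 155.2 - 3.0q → q_m = 25.6279.
Social marginal benefit = demand + MEB = 179.2 - 3.0q.
Set SMB = MC: 179.2 - 3.0q = 45.0 + 1.3q → q* = 31.2093.
Gap = |25.6279 − 31.2093| = 5.5814.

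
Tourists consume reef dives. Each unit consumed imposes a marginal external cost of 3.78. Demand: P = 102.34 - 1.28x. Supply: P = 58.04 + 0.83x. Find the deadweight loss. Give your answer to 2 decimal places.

Market equilibrium (private): 58.04 + 0.83x = 102.34 - 1.28x → x_m = 20.9953.
Social marginal benefit = demand − MEC = 98.56 - 1.28x.
Set SMB = MC: 98.56 - 1.28x = 58.04 + 0.83x → x* = 19.2038.
Between x* and x_m the wedge MC − SMB runs linearly from 0 to MEC(x_m), so the loss is a triangle.
DWL = ½ × 1.7915 × 3.7800 = 3.3859.

DWL = 3.39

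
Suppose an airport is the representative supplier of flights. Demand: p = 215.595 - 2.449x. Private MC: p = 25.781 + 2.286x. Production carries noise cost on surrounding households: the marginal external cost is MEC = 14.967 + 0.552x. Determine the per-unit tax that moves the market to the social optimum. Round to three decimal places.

Social marginal cost = private MC + MEC = 40.748 + 2.838x.
Set SMC = demand: 40.748 + 2.838x = 215.595 - 2.449x → x* = 33.0711.
The Pigouvian tax equals MEC at x*: 14.967 + 0.552×33.0711 = 33.2222.

tax = 33.222 per unit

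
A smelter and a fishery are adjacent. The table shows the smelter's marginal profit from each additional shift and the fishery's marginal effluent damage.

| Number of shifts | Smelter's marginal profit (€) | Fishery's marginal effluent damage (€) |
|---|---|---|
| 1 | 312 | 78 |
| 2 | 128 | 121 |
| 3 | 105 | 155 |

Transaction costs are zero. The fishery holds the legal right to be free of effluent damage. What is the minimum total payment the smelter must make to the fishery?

Efficient level: marginal profit ≥ marginal effluent damage through level 2, so k* = 2.
With the fishery holding the right, the smelter must at least compensate total damage at k*: 78 + 121 = 199.

€199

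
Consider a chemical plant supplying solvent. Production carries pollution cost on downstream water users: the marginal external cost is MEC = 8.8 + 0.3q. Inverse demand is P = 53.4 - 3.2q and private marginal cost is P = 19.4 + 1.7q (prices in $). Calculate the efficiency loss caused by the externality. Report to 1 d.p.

Market equilibrium (private): 19.4 + 1.7q = 53.4 - 3.2q → q_m = 6.9388.
Social marginal cost = private MC + MEC = 28.2 + 2.0q.
Set SMC = demand: 28.2 + 2.0q = 53.4 - 3.2q → q* = 4.8462.
The welfare-loss triangle has base |q_m − q*| and height MEC(q_m) (the vertical gap between SMC and demand is zero at q* and MEC at q_m).
DWL = ½ × 2.0926 × 10.8816 = 11.3854.

DWL = $11.4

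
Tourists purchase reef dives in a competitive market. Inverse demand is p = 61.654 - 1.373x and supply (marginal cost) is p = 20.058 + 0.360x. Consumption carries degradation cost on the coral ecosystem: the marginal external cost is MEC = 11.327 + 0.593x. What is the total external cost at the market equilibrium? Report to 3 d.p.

442.691

Market equilibrium (private): 20.058 + 0.360x = 61.654 - 1.373x → x_m = 24.0023.
Total external cost = ∫₀^{x_m} (11.327 + 0.593x) dx = 11.327×24.0023 + ½×0.593×24.0023² = 442.6908.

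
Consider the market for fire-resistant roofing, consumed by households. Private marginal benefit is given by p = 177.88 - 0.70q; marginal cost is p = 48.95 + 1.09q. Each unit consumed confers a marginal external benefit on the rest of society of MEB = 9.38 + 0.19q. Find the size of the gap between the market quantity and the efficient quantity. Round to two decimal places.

Market equilibrium (private): 48.95 + 1.09q = 177.88 - 0.70q → q_m = 72.0279.
Social marginal benefit = demand + MEB = 187.26 - 0.51q.
Set SMB = MC: 187.26 - 0.51q = 48.95 + 1.09q → q* = 86.4438.
Gap = |72.0279 − 86.4438| = 14.4159.

14.42 units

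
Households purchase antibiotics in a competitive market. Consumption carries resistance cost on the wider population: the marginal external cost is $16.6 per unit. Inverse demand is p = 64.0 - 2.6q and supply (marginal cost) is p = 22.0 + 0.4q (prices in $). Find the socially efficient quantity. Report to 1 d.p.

Social marginal benefit = demand − MEC = 47.4 - 2.6q.
Set SMB = MC: 47.4 - 2.6q = 22.0 + 0.4q → q* = 8.4667.

q* = 8.5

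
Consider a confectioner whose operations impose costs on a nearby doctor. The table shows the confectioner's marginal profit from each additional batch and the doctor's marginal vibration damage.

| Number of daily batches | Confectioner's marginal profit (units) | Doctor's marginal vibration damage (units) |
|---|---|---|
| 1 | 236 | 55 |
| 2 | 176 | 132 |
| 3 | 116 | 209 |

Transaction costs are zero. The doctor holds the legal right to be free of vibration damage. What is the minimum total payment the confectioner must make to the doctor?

Efficient level: marginal profit ≥ marginal vibration damage through level 2, so k* = 2.
With the doctor holding the right, the confectioner must at least compensate total damage at k*: 55 + 132 = 187.

187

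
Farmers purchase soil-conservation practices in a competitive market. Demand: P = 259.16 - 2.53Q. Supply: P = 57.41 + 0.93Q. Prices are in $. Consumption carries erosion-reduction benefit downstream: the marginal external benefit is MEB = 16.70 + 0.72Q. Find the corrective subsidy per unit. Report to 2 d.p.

subsidy = $74.10 per unit

Social marginal benefit = demand + MEB = 275.86 - 1.81Q.
Set SMB = MC: 275.86 - 1.81Q = 57.41 + 0.93Q → Q* = 79.7263.
The Pigouvian subsidy equals MEB at Q*: 16.70 + 0.72×79.7263 = 74.1029.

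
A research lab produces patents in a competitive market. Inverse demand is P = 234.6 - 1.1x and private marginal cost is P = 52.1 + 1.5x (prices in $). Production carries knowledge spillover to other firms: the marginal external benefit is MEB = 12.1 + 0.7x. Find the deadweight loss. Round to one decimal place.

Market equilibrium (private): 52.1 + 1.5x = 234.6 - 1.1x → x_m = 70.1923.
Social marginal cost = private MC − MEB = 40.0 + 0.8x.
Set SMC = demand: 40.0 + 0.8x = 234.6 - 1.1x → x* = 102.4211.
Between x* and x_m the wedge demand − SMC runs linearly from 0 to MEB(x_m), so the loss is a triangle.
DWL = ½ × 32.2288 × 61.2346 = 986.7588.

DWL = $986.8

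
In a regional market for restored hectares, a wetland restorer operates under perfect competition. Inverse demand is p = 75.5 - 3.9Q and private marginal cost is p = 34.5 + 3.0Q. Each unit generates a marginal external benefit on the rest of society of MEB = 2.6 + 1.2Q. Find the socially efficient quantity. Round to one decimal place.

Q* = 7.6

Social marginal cost = private MC − MEB = 31.9 + 1.8Q.
Set SMC = demand: 31.9 + 1.8Q = 75.5 - 3.9Q → Q* = 7.6491.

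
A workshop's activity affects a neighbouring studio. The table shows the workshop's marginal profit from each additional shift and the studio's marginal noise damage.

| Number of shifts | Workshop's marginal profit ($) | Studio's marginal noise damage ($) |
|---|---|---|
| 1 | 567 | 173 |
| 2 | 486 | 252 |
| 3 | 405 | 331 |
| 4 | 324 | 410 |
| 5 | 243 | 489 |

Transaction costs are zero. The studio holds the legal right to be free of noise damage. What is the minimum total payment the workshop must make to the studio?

$756

Efficient level: marginal profit ≥ marginal noise damage through level 3, so k* = 3.
With the studio holding the right, the workshop must at least compensate total damage at k*: 173 + 252 + 331 = 756.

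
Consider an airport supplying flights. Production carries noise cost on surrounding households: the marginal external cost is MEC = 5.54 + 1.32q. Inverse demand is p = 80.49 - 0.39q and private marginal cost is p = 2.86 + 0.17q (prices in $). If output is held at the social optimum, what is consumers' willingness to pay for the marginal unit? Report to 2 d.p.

P = $65.54

Social marginal cost = private MC + MEC = 8.40 + 1.49q.
Set SMC = demand: 8.40 + 1.49q = 80.49 - 0.39q → q* = 38.3457.
Consumer price on the demand curve at q*: 80.49 − 0.39×38.3457 = 65.5352.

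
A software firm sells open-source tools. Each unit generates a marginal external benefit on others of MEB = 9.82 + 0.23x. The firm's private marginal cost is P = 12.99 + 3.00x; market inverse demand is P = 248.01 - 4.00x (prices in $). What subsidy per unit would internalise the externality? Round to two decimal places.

subsidy = $18.14 per unit

Social marginal cost = private MC − MEB = 3.17 + 2.77x.
Set SMC = demand: 3.17 + 2.77x = 248.01 - 4.00x → x* = 36.1654.
The Pigouvian subsidy equals MEB at x*: 9.82 + 0.23×36.1654 = 18.1380.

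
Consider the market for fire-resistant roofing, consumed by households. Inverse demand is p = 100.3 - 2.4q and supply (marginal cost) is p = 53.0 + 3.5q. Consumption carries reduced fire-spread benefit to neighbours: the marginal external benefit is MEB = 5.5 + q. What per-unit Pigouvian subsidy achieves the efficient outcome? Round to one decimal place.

subsidy = 16.3 per unit

Social marginal benefit = demand + MEB = 105.8 - 1.4q.
Set SMB = MC: 105.8 - 1.4q = 53.0 + 3.5q → q* = 10.7755.
The Pigouvian subsidy equals MEB at q*: 5.5 + 1.0×10.7755 = 16.2755.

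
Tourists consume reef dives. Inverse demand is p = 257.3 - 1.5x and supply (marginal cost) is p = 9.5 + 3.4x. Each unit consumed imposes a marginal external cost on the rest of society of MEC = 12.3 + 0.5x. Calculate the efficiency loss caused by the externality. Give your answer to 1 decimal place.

Market equilibrium (private): 9.5 + 3.4x = 257.3 - 1.5x → x_m = 50.5714.
Social marginal benefit = demand − MEC = 245.0 - 2.0x.
Set SMB = MC: 245.0 - 2.0x = 9.5 + 3.4x → x* = 43.6111.
Between x* and x_m the wedge MC − SMB runs linearly from 0 to MEC(x_m), so the loss is a triangle.
DWL = ½ × 6.9603 × 37.5857 = 130.8039.

DWL = 130.8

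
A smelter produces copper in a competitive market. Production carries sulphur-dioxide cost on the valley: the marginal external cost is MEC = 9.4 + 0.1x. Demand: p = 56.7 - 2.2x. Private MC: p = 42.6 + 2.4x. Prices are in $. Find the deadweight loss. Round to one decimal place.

DWL = $10.0

Market equilibrium (private): 42.6 + 2.4x = 56.7 - 2.2x → x_m = 3.0652.
Social marginal cost = private MC + MEC = 52.0 + 2.5x.
Set SMC = demand: 52.0 + 2.5x = 56.7 - 2.2x → x* = 1.0000.
Between x* and x_m the wedge SMC − demand runs linearly from 0 to MEC(x_m), so the loss is a triangle.
DWL = ½ × 2.0652 × 9.7065 = 10.0229.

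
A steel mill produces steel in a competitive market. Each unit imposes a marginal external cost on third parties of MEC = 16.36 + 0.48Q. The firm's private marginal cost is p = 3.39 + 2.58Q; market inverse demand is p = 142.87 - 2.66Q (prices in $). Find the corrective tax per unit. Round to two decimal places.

tax = $26.69 per unit

Social marginal cost = private MC + MEC = 19.75 + 3.06Q.
Set SMC = demand: 19.75 + 3.06Q = 142.87 - 2.66Q → Q* = 21.5245.
The Pigouvian tax equals MEC at Q*: 16.36 + 0.48×21.5245 = 26.6918.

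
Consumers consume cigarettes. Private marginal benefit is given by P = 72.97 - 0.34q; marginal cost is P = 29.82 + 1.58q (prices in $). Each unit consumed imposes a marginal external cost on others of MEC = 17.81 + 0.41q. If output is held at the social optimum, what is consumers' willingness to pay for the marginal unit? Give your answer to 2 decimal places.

Social marginal benefit = demand − MEC = 55.16 - 0.75q.
Set SMB = MC: 55.16 - 0.75q = 29.82 + 1.58q → q* = 10.8755.
Consumer price on the demand curve at q*: 72.97 − 0.34×10.8755 = 69.2723.

P = $69.27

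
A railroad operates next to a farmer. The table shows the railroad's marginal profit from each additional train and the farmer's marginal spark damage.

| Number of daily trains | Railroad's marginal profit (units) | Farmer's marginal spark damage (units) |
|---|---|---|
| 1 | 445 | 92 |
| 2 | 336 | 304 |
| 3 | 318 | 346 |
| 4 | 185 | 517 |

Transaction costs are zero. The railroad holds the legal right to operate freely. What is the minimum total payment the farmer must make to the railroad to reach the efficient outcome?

503

Left alone the railroad would choose level 4 (marginal profit stays positive).
Efficient level: k* = 2 (marginal profit ≥ marginal spark damage through 2).
The farmer must at least cover the railroad's forgone profit from cutting 4→2: 318 + 185 = 503.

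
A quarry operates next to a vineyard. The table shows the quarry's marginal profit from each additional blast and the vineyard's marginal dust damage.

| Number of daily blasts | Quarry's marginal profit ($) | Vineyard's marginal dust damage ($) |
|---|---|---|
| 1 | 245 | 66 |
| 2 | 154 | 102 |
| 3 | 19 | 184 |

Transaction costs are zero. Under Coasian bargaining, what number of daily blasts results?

Bargaining reaches the level where marginal profit last exceeds marginal dust damage.
That holds through level 2 (154 ≥ 102) but not at 3 (19 < 184).

2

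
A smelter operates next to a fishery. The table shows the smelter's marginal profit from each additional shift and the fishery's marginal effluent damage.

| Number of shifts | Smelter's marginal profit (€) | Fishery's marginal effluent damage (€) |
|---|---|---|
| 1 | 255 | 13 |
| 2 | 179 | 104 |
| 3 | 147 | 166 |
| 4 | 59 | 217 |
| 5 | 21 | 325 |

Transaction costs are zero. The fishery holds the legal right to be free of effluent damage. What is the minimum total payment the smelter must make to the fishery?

€117

Efficient level: marginal profit ≥ marginal effluent damage through level 2, so k* = 2.
With the fishery holding the right, the smelter must at least compensate total damage at k*: 13 + 104 = 117.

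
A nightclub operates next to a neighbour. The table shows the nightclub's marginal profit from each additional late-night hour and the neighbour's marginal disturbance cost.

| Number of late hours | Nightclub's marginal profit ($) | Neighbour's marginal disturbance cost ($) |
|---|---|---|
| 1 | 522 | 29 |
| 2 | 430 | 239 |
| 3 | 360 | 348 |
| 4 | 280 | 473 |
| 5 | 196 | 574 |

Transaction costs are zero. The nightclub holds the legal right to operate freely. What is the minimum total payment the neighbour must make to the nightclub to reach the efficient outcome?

$476

Left alone the nightclub would choose level 5 (marginal profit stays positive).
Efficient level: k* = 3 (marginal profit ≥ marginal disturbance cost through 3).
The neighbour must at least cover the nightclub's forgone profit from cutting 5→3: 280 + 196 = 476.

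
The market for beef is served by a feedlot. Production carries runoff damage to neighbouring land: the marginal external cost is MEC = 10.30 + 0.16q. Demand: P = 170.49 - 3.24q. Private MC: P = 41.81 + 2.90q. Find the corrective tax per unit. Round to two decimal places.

tax = 13.31 per unit

Social marginal cost = private MC + MEC = 52.11 + 3.06q.
Set SMC = demand: 52.11 + 3.06q = 170.49 - 3.24q → q* = 18.7905.
The Pigouvian tax equals MEC at q*: 10.30 + 0.16×18.7905 = 13.3065.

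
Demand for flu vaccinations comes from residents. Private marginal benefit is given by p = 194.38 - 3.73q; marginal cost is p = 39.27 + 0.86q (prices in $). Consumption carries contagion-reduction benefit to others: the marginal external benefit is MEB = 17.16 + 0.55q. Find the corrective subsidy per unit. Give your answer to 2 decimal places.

Social marginal benefit = demand + MEB = 211.54 - 3.18q.
Set SMB = MC: 211.54 - 3.18q = 39.27 + 0.86q → q* = 42.6411.
The Pigouvian subsidy equals MEB at q*: 17.16 + 0.55×42.6411 = 40.6126.

subsidy = $40.61 per unit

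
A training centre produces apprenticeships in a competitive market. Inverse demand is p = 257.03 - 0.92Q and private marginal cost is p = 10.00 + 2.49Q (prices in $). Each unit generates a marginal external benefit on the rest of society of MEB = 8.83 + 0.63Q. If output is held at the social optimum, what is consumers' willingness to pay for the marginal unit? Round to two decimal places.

P = $172.36

Social marginal cost = private MC − MEB = 1.17 + 1.86Q.
Set SMC = demand: 1.17 + 1.86Q = 257.03 - 0.92Q → Q* = 92.0360.
Consumer price on the demand curve at Q*: 257.03 − 0.92×92.0360 = 172.3569.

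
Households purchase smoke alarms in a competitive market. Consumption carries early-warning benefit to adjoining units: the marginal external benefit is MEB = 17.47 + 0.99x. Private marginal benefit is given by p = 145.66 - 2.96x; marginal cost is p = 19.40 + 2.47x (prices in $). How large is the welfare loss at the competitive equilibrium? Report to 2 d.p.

DWL = $184.62

Market equilibrium (private): 19.40 + 2.47x = 145.66 - 2.96x → x_m = 23.2523.
Social marginal benefit = demand + MEB = 163.13 - 1.97x.
Set SMB = MC: 163.13 - 1.97x = 19.40 + 2.47x → x* = 32.3716.
The welfare-loss triangle has base |x_m − x*| and height MEB(x_m) (the vertical gap between SMB and MC is zero at x* and MEB at x_m).
DWL = ½ × 9.1193 × 40.4898 = 184.6193.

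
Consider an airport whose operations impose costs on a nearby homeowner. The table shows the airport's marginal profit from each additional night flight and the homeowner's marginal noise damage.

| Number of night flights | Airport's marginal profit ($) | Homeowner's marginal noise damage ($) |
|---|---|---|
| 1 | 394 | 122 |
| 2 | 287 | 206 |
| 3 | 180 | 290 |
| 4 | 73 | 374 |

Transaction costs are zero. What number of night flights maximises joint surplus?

2

Bargaining reaches the level where marginal profit last exceeds marginal noise damage.
That holds through level 2 (287 ≥ 206) but not at 3 (180 < 290).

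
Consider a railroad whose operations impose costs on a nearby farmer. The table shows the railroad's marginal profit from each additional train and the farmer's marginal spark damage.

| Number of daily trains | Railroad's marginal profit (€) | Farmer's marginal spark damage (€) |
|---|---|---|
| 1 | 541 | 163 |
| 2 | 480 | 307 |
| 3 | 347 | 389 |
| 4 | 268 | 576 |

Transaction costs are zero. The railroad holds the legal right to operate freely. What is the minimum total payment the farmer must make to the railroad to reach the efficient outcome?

€615

Left alone the railroad would choose level 4 (marginal profit stays positive).
Efficient level: k* = 2 (marginal profit ≥ marginal spark damage through 2).
The farmer must at least cover the railroad's forgone profit from cutting 4→2: 347 + 268 = 615.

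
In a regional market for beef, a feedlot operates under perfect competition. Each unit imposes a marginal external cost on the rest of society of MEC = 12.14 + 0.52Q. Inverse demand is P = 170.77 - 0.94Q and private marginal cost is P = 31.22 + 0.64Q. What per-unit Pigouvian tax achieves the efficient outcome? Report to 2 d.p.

tax = 43.69 per unit

Social marginal cost = private MC + MEC = 43.36 + 1.16Q.
Set SMC = demand: 43.36 + 1.16Q = 170.77 - 0.94Q → Q* = 60.6714.
The Pigouvian tax equals MEC at Q*: 12.14 + 0.52×60.6714 = 43.6891.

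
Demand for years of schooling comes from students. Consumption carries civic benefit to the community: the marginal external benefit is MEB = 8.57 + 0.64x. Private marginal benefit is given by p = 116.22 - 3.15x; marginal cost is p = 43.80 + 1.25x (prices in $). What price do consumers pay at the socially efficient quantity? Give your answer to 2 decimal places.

Social marginal benefit = demand + MEB = 124.79 - 2.51x.
Set SMB = MC: 124.79 - 2.51x = 43.80 + 1.25x → x* = 21.5399.
Consumer price on the demand curve at x*: 116.22 − 3.15×21.5399 = 48.3693.

P = $48.37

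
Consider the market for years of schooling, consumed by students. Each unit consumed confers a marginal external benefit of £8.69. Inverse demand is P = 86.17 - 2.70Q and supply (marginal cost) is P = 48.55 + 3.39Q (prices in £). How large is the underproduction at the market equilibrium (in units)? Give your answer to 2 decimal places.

Market equilibrium (private): 48.55 + 3.39Q = 86.17 - 2.70Q → Q_m = 6.1773.
Social marginal benefit = demand + MEB = 94.86 - 2.70Q.
Set SMB = MC: 94.86 - 2.70Q = 48.55 + 3.39Q → Q* = 7.6043.
Gap = |6.1773 − 7.6043| = 1.4270.

1.43 units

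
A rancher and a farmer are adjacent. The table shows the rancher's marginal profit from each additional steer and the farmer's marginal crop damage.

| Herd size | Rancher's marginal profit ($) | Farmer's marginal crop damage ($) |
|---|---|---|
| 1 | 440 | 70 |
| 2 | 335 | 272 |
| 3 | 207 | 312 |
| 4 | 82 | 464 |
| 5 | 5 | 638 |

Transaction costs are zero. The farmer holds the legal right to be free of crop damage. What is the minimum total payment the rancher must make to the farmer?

$342

Efficient level: marginal profit ≥ marginal crop damage through level 2, so k* = 2.
With the farmer holding the right, the rancher must at least compensate total damage at k*: 70 + 272 = 342.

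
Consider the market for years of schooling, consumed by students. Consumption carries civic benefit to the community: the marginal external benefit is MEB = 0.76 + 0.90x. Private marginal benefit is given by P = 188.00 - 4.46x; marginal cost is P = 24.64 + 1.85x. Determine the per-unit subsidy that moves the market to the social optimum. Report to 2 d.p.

subsidy = 28.06 per unit

Social marginal benefit = demand + MEB = 188.76 - 3.56x.
Set SMB = MC: 188.76 - 3.56x = 24.64 + 1.85x → x* = 30.3364.
The Pigouvian subsidy equals MEB at x*: 0.76 + 0.90×30.3364 = 28.0628.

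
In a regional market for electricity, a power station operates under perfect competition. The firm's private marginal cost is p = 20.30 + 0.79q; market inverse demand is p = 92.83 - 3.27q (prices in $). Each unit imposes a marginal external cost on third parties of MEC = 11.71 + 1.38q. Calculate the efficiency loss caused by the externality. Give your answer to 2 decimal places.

Market equilibrium (private): 20.30 + 0.79q = 92.83 - 3.27q → q_m = 17.8645.
Social marginal cost = private MC + MEC = 32.01 + 2.17q.
Set SMC = demand: 32.01 + 2.17q = 92.83 - 3.27q → q* = 11.1801.
Between q* and q_m the wedge SMC − demand runs linearly from 0 to MEC(q_m), so the loss is a triangle.
DWL = ½ × 6.6844 × 36.3631 = 121.5328.

DWL = $121.53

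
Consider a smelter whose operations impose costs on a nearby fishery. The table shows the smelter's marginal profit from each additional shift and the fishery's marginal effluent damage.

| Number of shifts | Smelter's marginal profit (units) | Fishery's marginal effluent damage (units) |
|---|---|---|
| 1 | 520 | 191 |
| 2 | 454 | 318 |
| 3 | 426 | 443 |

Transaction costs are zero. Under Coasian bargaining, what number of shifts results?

2

Bargaining reaches the level where marginal profit last exceeds marginal effluent damage.
That holds through level 2 (454 ≥ 318) but not at 3 (426 < 443).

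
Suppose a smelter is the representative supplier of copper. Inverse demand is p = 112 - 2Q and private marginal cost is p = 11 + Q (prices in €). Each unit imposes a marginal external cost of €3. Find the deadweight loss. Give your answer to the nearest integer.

DWL = €2

Market equilibrium (private): 11 + Q = 112 - 2Q → Q_m = 33.6667.
Social marginal cost = private MC + MEC = 14 + Q.
Set SMC = demand: 14 + Q = 112 - 2Q → Q* = 32.6667.
The welfare-loss triangle has base |Q_m − Q*| and height MEC(Q_m) (the vertical gap between SMC and demand is zero at Q* and MEC at Q_m).
DWL = ½ × 1.0000 × 3.0000 = 1.5000.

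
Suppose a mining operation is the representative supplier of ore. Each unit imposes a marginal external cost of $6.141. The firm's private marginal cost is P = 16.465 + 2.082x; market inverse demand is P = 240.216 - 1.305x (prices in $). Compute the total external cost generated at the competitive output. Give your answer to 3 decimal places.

Market equilibrium (private): 16.465 + 2.082x = 240.216 - 1.305x → x_m = 66.0617.
Total external cost = MEC × x_m = 6.141 × 66.0617 = 405.6849.

$405.685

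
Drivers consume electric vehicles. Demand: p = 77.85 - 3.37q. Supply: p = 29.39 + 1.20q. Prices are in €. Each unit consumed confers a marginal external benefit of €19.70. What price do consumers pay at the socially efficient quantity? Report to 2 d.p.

Social marginal benefit = demand + MEB = 97.55 - 3.37q.
Set SMB = MC: 97.55 - 3.37q = 29.39 + 1.20q → q* = 14.9147.
Consumer price on the demand curve at q*: 77.85 − 3.37×14.9147 = 27.5875.

P = €27.59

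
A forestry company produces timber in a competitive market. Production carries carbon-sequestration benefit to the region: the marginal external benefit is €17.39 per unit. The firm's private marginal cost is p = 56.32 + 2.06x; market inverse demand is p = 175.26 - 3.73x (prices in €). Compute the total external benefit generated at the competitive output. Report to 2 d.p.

Market equilibrium (private): 56.32 + 2.06x = 175.26 - 3.73x → x_m = 20.5423.
Total external benefit = MEB × x_m = 17.39 × 20.5423 = 357.2306.

€357.23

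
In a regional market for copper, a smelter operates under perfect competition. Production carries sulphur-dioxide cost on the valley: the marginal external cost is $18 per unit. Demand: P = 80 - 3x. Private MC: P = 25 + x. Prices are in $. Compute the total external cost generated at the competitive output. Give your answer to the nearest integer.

$248

Market equilibrium (private): 25 + x = 80 - 3x → x_m = 13.7500.
Total external cost = MEC × x_m = 18 × 13.7500 = 247.5000.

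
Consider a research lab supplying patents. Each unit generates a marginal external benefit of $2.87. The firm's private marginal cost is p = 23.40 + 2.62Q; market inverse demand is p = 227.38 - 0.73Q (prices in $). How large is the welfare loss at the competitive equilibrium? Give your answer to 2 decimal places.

DWL = $1.23

Market equilibrium (private): 23.40 + 2.62Q = 227.38 - 0.73Q → Q_m = 60.8896.
Social marginal cost = private MC − MEB = 20.53 + 2.62Q.
Set SMC = demand: 20.53 + 2.62Q = 227.38 - 0.73Q → Q* = 61.7463.
Height of the DWL triangle at Q_m is demand(Q_m) − SMC(Q_m) = MEB(Q_m) = 2.8700.
DWL = ½ × 0.8567 × 2.8700 = 1.2294.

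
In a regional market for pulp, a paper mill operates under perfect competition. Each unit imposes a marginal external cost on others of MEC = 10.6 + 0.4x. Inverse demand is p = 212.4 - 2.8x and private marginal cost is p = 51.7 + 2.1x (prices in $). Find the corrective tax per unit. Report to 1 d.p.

Social marginal cost = private MC + MEC = 62.3 + 2.5x.
Set SMC = demand: 62.3 + 2.5x = 212.4 - 2.8x → x* = 28.3208.
The Pigouvian tax equals MEC at x*: 10.6 + 0.4×28.3208 = 21.9283.

tax = $21.9 per unit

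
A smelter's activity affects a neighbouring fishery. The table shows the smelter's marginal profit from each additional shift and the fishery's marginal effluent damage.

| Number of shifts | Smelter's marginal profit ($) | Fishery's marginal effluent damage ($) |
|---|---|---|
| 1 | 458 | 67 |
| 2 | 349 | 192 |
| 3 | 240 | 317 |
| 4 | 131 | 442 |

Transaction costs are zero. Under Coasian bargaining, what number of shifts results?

Bargaining reaches the level where marginal profit last exceeds marginal effluent damage.
That holds through level 2 (349 ≥ 192) but not at 3 (240 < 317).

2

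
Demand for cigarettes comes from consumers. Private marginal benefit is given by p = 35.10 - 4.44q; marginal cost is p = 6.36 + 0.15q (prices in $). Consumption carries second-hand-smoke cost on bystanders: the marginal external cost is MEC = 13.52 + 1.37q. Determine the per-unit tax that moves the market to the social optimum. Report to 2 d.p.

tax = $17.02 per unit

Social marginal benefit = demand − MEC = 21.58 - 5.81q.
Set SMB = MC: 21.58 - 5.81q = 6.36 + 0.15q → q* = 2.5537.
The Pigouvian tax equals MEC at q*: 13.52 + 1.37×2.5537 = 17.0186.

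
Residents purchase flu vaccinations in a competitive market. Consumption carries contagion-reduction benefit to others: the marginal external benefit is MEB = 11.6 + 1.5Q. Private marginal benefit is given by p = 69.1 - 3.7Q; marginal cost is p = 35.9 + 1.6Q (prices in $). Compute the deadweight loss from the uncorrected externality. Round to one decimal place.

DWL = $58.0

Market equilibrium (private): 35.9 + 1.6Q = 69.1 - 3.7Q → Q_m = 6.2642.
Social marginal benefit = demand + MEB = 80.7 - 2.2Q.
Set SMB = MC: 80.7 - 2.2Q = 35.9 + 1.6Q → Q* = 11.7895.
The welfare-loss triangle has base |Q_m − Q*| and height MEB(Q_m) (the vertical gap between SMB and MC is zero at Q* and MEB at Q_m).
DWL = ½ × 5.5253 × 20.9962 = 58.0052.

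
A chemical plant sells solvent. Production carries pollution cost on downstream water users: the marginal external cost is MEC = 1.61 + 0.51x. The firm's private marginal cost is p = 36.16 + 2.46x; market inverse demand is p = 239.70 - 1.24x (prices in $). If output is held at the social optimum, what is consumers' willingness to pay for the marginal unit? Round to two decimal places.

Social marginal cost = private MC + MEC = 37.77 + 2.97x.
Set SMC = demand: 37.77 + 2.97x = 239.70 - 1.24x → x* = 47.9644.
Consumer price on the demand curve at x*: 239.70 − 1.24×47.9644 = 180.2241.

P = $180.22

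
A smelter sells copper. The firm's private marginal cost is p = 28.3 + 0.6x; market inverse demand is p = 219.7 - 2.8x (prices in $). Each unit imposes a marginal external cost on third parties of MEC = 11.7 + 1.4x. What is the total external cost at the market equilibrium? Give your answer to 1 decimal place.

Market equilibrium (private): 28.3 + 0.6x = 219.7 - 2.8x → x_m = 56.2941.
Total external cost = ∫₀^{x_m} (11.7 + 1.4x) dx = 11.7×56.2941 + ½×1.4×56.2941² = 2876.9590.

$2877.0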